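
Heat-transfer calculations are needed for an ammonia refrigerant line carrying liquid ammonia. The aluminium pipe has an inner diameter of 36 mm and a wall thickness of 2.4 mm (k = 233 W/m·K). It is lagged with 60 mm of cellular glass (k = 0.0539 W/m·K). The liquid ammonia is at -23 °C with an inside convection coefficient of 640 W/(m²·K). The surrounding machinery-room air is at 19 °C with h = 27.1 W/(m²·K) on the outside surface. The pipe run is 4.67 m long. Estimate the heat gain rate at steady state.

Treating each annulus and film as a series resistance:
R_inner film = 1/(h_i·2πr₁L) = 1/(640×2π×0.018×4.67) = 0.002958 K/W
R_aluminium pipe wall = ln(20.4/18)/(2π×233×4.67) = 1.831×10^-5 K/W
R_cellular glass = ln(80.4/20.4)/(2π×0.0539×4.67) = 0.8672 K/W
R_outer film = 1/(h_o·2πr_oL) = 1/(27.1×2π×0.0804×4.67) = 0.01564 K/W
R_total = 0.8858 K/W
Q = ΔT/R_total = 42/0.8858

Q ≈ 47.4 W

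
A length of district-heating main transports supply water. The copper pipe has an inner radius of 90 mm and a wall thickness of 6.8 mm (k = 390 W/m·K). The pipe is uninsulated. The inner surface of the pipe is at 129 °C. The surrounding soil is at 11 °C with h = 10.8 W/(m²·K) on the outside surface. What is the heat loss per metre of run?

Radial resistances (cylindrical: R_cond = ln(r_o/r_i)/(2πkL), R_conv = 1/(h·2πrL)):
R_copper pipe wall = ln(96.8/90)/(2π×390×1) = 2.972×10^-5 K/W
R_outer film = 1/(h_o·2πr_oL) = 1/(10.8×2π×0.0968×1) = 0.1522 K/W
R_total = 0.1523 K/W
Q = ΔT/R_total = 118/0.1523

q′ ≈ 775 W/m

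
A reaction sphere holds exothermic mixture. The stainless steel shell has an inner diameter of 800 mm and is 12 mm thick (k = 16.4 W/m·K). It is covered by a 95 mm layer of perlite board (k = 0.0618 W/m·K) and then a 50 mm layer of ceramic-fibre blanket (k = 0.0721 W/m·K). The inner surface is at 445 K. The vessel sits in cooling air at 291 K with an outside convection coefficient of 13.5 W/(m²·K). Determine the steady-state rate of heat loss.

Each spherical layer contributes R = (1/r_i − 1/r_o)/(4πk):
R_stainless steel shell = (1/0.4 − 1/0.412)/(4π×16.4) = 3.533×10^-4 K/W
R_perlite board = (1/0.412 − 1/0.507)/(4π×0.0618) = 0.5856 K/W
R_ceramic-fibre blanket = (1/0.507 − 1/0.557)/(4π×0.0721) = 0.1954 K/W
R_outer film = 1/(h·4πr_o²) = 1/(13.5×4π×0.557²) = 0.019 K/W
R_total = 0.8004 K/W
Q = ΔT/R_total = 154/0.8004

Q ≈ 192 W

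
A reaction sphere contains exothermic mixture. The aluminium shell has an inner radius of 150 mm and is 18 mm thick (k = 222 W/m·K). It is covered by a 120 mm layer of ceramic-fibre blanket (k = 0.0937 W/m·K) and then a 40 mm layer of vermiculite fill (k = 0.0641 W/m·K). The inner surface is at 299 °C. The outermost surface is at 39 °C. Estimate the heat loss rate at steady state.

Radial (spherical) resistances in series:
R_aluminium shell = (1/0.15 − 1/0.168)/(4π×222) = 2.56×10^-4 K/W
R_ceramic-fibre blanket = (1/0.168 − 1/0.288)/(4π×0.0937) = 2.106 K/W
R_vermiculite fill = (1/0.288 − 1/0.328)/(4π×0.0641) = 0.5257 K/W
R_total = 2.632 K/W
Q = ΔT/R_total = 260/2.632

Q ≈ 98.8 W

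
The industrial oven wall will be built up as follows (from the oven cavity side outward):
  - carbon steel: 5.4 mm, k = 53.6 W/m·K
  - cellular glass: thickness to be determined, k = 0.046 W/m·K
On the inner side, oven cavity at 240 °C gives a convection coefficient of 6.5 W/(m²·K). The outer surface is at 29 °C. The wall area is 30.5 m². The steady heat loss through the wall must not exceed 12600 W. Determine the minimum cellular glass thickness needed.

L ≈ 16.4 mm

Using the resistance-network approach (series):
R_inner film = 1/(h_i·A) = 1/(6.5×30.5) = 0.005044 K/W
R_carbon steel = L/(kA) = 0.0054/(53.6×30.5) = 3.303×10^-6 K/W
Sum of the known resistances R_other = 0.005047 K/W
Required total resistance R_tot = ΔT/Q_allow = 211/12600 = 0.01675 K/W
R_cellular glass = R_tot − R_other = 0.0117 K/W
L = R·k·A = 0.0117×0.046×30.5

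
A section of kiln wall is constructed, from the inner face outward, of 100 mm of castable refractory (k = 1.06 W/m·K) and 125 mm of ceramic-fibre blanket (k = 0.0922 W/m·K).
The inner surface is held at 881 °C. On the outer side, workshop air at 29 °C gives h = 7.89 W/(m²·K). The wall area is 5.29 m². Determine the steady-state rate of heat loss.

Model the wall as resistances in series:
R_castable refractory = L/(kA) = 0.1/(1.06×5.29) = 0.01783 K/W
R_ceramic-fibre blanket = L/(kA) = 0.125/(0.0922×5.29) = 0.2563 K/W
R_outer film = 1/(h_o·A) = 1/(7.89×5.29) = 0.02396 K/W
R_total = 0.2981 K/W
Q = ΔT / R_total = 852 / 0.2981

Q ≈ 2860 W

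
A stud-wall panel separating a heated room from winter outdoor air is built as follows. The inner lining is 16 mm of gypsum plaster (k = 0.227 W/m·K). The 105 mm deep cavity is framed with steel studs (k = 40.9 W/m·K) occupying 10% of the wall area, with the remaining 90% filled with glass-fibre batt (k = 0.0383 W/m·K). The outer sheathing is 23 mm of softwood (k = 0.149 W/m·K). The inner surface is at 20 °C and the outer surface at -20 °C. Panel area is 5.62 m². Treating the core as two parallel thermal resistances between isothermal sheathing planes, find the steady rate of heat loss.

Sheathing layers in series; stud and cavity paths in parallel between them.
R_inner = 0.016/(0.227×5.62) = 0.01254 K/W
R_stud  = 0.105/(40.9×0.1×5.62) = 0.004568 K/W
R_cav   = 0.105/(0.0383×0.9×5.62) = 0.542 K/W
1/R_core = 1/R_stud + 1/R_cav → R_core = 0.00453 K/W
R_outer = 0.023/(0.149×5.62) = 0.02747 K/W
R_total = 0.04454 K/W
Q = ΔT/R_total = 40/0.04454

Q ≈ 898 W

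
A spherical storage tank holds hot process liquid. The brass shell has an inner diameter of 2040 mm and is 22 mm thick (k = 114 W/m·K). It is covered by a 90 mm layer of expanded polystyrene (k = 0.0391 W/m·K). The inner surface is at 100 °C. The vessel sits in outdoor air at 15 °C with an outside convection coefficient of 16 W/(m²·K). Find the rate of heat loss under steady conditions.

Q ≈ 534 W

Each spherical layer contributes R = (1/r_i − 1/r_o)/(4πk):
R_brass shell = (1/1.02 − 1/1.042)/(4π×114) = 1.445×10^-5 K/W
R_expanded polystyrene = (1/1.042 − 1/1.132)/(4π×0.0391) = 0.1553 K/W
R_outer film = 1/(h·4πr_o²) = 1/(16×4π×1.132²) = 0.003881 K/W
R_total = 0.1592 K/W
Q = ΔT/R_total = 85/0.1592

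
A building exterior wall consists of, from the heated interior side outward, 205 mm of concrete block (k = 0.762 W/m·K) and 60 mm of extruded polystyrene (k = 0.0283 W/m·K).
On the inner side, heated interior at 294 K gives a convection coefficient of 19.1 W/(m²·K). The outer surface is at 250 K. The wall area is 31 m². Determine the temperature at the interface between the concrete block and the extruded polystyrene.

Thermal resistances in series:
R_inner film = 1/(h_i·A) = 1/(19.1×31) = 0.001689 K/W
R_concrete block = L/(kA) = 0.205/(0.762×31) = 0.008678 K/W
R_extruded polystyrene = L/(kA) = 0.06/(0.0283×31) = 0.06839 K/W
R_total = 0.07876 K/W;  Q = ΔT/R_total = 44/0.07876 = 558.7 W
T_interface = T_inner − Q·ΣR(inner→interface) = 294 − 559×0.01037

T ≈ 288 K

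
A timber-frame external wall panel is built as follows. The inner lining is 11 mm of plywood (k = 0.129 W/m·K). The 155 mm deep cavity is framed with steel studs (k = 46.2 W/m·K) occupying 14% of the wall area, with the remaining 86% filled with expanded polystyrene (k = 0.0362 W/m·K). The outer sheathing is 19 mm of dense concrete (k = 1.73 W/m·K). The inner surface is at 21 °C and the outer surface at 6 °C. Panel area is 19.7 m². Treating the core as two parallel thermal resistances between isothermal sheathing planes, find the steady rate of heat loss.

Sheathing layers in series; stud and cavity paths in parallel between them.
R_inner = 0.011/(0.129×19.7) = 0.004328 K/W
R_stud  = 0.155/(46.2×0.14×19.7) = 0.001216 K/W
R_cav   = 0.155/(0.0362×0.86×19.7) = 0.2527 K/W
1/R_core = 1/R_stud + 1/R_cav → R_core = 0.001211 K/W
R_outer = 0.019/(1.73×19.7) = 5.575×10^-4 K/W
R_total = 0.006097 K/W
Q = ΔT/R_total = 15/0.006097

Q ≈ 2460 W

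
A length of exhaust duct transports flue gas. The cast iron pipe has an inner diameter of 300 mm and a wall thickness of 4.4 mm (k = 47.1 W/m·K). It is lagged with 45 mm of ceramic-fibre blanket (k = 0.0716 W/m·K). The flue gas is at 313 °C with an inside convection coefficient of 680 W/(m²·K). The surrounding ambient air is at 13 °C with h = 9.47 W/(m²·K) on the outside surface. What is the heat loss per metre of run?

q′ ≈ 458 W/m

Treating each annulus and film as a series resistance:
R_inner film = 1/(h_i·2πr₁L) = 1/(680×2π×0.15×1) = 0.00156 K/W
R_cast iron pipe wall = ln(154.4/150)/(2π×47.1×1) = 9.769×10^-5 K/W
R_ceramic-fibre blanket = ln(199.4/154.4)/(2π×0.0716×1) = 0.5685 K/W
R_outer film = 1/(h_o·2πr_oL) = 1/(9.47×2π×0.1994×1) = 0.08428 K/W
R_total = 0.6545 K/W
Q = ΔT/R_total = 300/0.6545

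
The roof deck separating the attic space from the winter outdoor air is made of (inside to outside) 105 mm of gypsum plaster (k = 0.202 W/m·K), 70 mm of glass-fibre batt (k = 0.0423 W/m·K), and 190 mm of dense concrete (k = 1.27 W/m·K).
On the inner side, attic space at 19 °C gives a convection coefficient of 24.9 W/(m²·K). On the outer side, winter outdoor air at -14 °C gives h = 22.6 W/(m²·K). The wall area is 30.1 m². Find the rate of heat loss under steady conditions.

Model the wall as resistances in series:
R_inner film = 1/(h_i·A) = 1/(24.9×30.1) = 0.001334 K/W
R_gypsum plaster = L/(kA) = 0.105/(0.202×30.1) = 0.01727 K/W
R_glass-fibre batt = L/(kA) = 0.07/(0.0423×30.1) = 0.05498 K/W
R_dense concrete = L/(kA) = 0.19/(1.27×30.1) = 0.00497 K/W
R_outer film = 1/(h_o·A) = 1/(22.6×30.1) = 0.00147 K/W
R_total = 0.08002 K/W
Q = ΔT / R_total = 33 / 0.08002

Q ≈ 412 W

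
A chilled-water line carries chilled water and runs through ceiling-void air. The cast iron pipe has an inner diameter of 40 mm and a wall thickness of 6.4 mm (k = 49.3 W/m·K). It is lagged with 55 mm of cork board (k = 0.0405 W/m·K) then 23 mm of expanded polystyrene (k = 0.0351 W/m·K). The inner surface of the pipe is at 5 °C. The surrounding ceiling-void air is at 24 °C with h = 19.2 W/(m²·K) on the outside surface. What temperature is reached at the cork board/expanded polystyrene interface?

Per-layer cylindrical resistances, series-summed:
R_cast iron pipe wall = ln(26.4/20)/(2π×49.3×1) = 8.963×10^-4 K/W
R_cork board = ln(81.4/26.4)/(2π×0.0405×1) = 4.425 K/W
R_expanded polystyrene = ln(104.4/81.4)/(2π×0.0351×1) = 1.128 K/W
R_outer film = 1/(h_o·2πr_oL) = 1/(19.2×2π×0.1044×1) = 0.0794 K/W
R_total = 5.634 K/W
Q = ΔT/R_total = 19/5.634
Q = 3.37 W/m
T_interface = T_inner + Q·ΣR(inner→interface) = 5 + 3.37×4.426

T ≈ 19.9 °C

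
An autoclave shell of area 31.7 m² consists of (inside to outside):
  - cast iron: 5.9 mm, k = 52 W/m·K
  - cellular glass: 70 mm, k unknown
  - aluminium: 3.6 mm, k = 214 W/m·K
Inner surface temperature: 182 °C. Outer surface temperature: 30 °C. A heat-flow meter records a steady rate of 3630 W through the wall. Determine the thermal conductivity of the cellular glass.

k ≈ 0.0527 W/(m·K)

Using the resistance-network approach (series):
R_cast iron = L/(kA) = 0.0059/(52×31.7) = 3.579×10^-6 K/W
R_aluminium = L/(kA) = 0.0036/(214×31.7) = 5.307×10^-7 K/W
Sum of known resistances R_other = 4.11×10^-6 K/W
Total R = ΔT/Q = 152/3630 = 0.04187 K/W
R_cellular glass = R_total − R_other = 0.04187 K/W
k = L/(R·A) = 0.07/(0.04187×31.7)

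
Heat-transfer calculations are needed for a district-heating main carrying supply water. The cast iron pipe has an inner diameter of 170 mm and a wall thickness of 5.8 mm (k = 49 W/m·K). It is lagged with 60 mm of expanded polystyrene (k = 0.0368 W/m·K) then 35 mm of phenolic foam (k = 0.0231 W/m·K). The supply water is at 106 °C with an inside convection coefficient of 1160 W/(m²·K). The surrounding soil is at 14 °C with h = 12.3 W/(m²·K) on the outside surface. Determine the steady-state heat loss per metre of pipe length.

Treating each annulus and film as a series resistance:
R_inner film = 1/(h_i·2πr₁L) = 1/(1160×2π×0.085×1) = 0.001614 K/W
R_cast iron pipe wall = ln(90.8/85)/(2π×49×1) = 2.144×10^-4 K/W
R_expanded polystyrene = ln(150.8/90.8)/(2π×0.0368×1) = 2.194 K/W
R_phenolic foam = ln(185.8/150.8)/(2π×0.0231×1) = 1.438 K/W
R_outer film = 1/(h_o·2πr_oL) = 1/(12.3×2π×0.1858×1) = 0.06964 K/W
R_total = 3.703 K/W
Q = ΔT/R_total = 92/3.703

q′ ≈ 24.8 W/m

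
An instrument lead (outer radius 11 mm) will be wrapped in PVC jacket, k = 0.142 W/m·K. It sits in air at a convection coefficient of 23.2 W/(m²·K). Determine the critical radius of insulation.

For a cylinder r_cr = k/h = 0.142/23.2
r_cr = 6.12 mm; since the bare radius (11 mm) is above r_cr, any added insulation will reduce heat loss.

r_cr ≈ 6.12 mm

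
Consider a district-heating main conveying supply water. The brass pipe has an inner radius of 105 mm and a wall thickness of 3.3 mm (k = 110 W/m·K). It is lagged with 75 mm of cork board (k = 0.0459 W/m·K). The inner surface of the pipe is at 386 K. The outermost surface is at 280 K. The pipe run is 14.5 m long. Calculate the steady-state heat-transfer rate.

Per-layer cylindrical resistances, series-summed:
R_brass pipe wall = ln(108.3/105)/(2π×110×14.5) = 3.088×10^-6 K/W
R_cork board = ln(183.3/108.3)/(2π×0.0459×14.5) = 0.1258 K/W
R_total = 0.1258 K/W
Q = ΔT/R_total = 106/0.1258

Q ≈ 842 W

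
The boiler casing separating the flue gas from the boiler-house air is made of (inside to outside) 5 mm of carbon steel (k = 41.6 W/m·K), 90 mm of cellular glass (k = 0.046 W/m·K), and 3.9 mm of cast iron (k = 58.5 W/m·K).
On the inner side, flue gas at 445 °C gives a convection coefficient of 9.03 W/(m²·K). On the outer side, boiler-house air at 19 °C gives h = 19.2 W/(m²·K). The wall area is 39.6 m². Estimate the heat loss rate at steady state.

Thermal resistances in series:
R_inner film = 1/(h_i·A) = 1/(9.03×39.6) = 0.002797 K/W
R_carbon steel = L/(kA) = 0.005/(41.6×39.6) = 3.035×10^-6 K/W
R_cellular glass = L/(kA) = 0.09/(0.046×39.6) = 0.04941 K/W
R_cast iron = L/(kA) = 0.0039/(58.5×39.6) = 1.684×10^-6 K/W
R_outer film = 1/(h_o·A) = 1/(19.2×39.6) = 0.001315 K/W
R_total = 0.05352 K/W
Q = ΔT / R_total = 426 / 0.05352

Q ≈ 7960 W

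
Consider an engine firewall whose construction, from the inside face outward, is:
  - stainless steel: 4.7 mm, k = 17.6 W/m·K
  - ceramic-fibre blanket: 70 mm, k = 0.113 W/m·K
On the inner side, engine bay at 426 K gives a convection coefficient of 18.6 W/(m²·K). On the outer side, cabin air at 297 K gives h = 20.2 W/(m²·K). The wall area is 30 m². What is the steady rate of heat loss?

Q ≈ 5350 W

Treating each layer as a thermal resistance in series:
R_inner film = 1/(h_i·A) = 1/(18.6×30) = 0.001792 K/W
R_stainless steel = L/(kA) = 0.0047/(17.6×30) = 8.902×10^-6 K/W
R_ceramic-fibre blanket = L/(kA) = 0.07/(0.113×30) = 0.02065 K/W
R_outer film = 1/(h_o·A) = 1/(20.2×30) = 0.00165 K/W
R_total = 0.0241 K/W
Q = ΔT / R_total = 129 / 0.0241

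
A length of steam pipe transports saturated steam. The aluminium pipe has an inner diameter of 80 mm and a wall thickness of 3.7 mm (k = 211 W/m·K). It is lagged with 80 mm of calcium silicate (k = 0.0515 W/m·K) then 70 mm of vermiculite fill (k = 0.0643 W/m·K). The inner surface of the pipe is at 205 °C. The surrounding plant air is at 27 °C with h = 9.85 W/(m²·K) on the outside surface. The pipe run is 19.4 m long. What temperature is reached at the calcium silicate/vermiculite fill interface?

Cylindrical conduction, so R = ln(r₂/r₁)/(2πkL) per layer, in series:
R_aluminium pipe wall = ln(43.7/40)/(2π×211×19.4) = 3.44×10^-6 K/W
R_calcium silicate = ln(123.7/43.7)/(2π×0.0515×19.4) = 0.1658 K/W
R_vermiculite fill = ln(193.7/123.7)/(2π×0.0643×19.4) = 0.05722 K/W
R_outer film = 1/(h_o·2πr_oL) = 1/(9.85×2π×0.1937×19.4) = 0.0043 K/W
R_total = 0.2273 K/W
Q = ΔT/R_total = 178/0.2273
Q = 783 W
T_interface = T_inner − Q·ΣR(inner→interface) = 205 − 783×0.1658

T ≈ 75.2 °C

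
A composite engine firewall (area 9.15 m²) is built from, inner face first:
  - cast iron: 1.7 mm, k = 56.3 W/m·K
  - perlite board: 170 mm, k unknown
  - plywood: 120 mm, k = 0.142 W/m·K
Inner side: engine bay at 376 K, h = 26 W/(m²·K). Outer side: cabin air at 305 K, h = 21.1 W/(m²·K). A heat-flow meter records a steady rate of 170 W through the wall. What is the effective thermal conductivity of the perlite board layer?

k ≈ 0.0588 W/(m·K)

Using the resistance-network approach (series):
R_inner film = 1/(h_i·A) = 1/(26×9.15) = 0.004203 K/W
R_cast iron = L/(kA) = 0.0017/(56.3×9.15) = 3.3×10^-6 K/W
R_plywood = L/(kA) = 0.12/(0.142×9.15) = 0.09236 K/W
R_outer film = 1/(h_o·A) = 1/(21.1×9.15) = 0.00518 K/W
Sum of known resistances R_other = 0.1017 K/W
Total R = ΔT/Q = 71/170 = 0.4176 K/W
R_perlite board = R_total − R_other = 0.3159 K/W
k = L/(R·A) = 0.17/(0.3159×9.15)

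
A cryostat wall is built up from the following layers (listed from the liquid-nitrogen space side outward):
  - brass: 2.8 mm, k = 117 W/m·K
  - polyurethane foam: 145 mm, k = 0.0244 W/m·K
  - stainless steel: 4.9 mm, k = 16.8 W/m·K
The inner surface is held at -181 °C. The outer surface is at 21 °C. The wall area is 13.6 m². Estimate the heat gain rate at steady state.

Treating each layer as a thermal resistance in series:
R_brass = L/(kA) = 0.0028/(117×13.6) = 1.76×10^-6 K/W
R_polyurethane foam = L/(kA) = 0.145/(0.0244×13.6) = 0.437 K/W
R_stainless steel = L/(kA) = 0.0049/(16.8×13.6) = 2.145×10^-5 K/W
R_total = 0.437 K/W
Q = ΔT / R_total = 202 / 0.437

Q ≈ 462 W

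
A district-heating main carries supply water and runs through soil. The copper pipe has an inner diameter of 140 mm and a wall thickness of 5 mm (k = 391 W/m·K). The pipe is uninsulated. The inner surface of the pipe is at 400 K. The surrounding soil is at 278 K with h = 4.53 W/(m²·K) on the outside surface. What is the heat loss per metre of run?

q′ ≈ 260 W/m

Radial resistances (cylindrical: R_cond = ln(r_o/r_i)/(2πkL), R_conv = 1/(h·2πrL)):
R_copper pipe wall = ln(75/70)/(2π×391×1) = 2.808×10^-5 K/W
R_outer film = 1/(h_o·2πr_oL) = 1/(4.53×2π×0.075×1) = 0.4684 K/W
R_total = 0.4685 K/W
Q = ΔT/R_total = 122/0.4685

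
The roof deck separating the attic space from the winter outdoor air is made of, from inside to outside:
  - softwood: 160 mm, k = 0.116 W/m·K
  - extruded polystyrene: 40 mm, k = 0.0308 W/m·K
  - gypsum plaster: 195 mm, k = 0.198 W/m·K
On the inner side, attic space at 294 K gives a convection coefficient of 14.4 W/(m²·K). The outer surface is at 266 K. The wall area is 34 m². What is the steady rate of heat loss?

Q ≈ 255 W

Model the wall as resistances in series:
R_inner film = 1/(h_i·A) = 1/(14.4×34) = 0.002042 K/W
R_softwood = L/(kA) = 0.16/(0.116×34) = 0.04057 K/W
R_extruded polystyrene = L/(kA) = 0.04/(0.0308×34) = 0.0382 K/W
R_gypsum plaster = L/(kA) = 0.195/(0.198×34) = 0.02897 K/W
R_total = 0.1098 K/W
Q = ΔT / R_total = 28 / 0.1098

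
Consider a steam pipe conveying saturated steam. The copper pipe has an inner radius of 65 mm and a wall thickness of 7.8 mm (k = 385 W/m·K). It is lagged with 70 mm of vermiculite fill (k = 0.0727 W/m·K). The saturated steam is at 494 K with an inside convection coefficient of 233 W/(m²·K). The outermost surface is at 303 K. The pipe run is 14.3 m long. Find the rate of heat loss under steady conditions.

Q ≈ 1840 W

Radial resistances (cylindrical: R_cond = ln(r_o/r_i)/(2πkL), R_conv = 1/(h·2πrL)):
R_inner film = 1/(h_i·2πr₁L) = 1/(233×2π×0.065×14.3) = 7.349×10^-4 K/W
R_copper pipe wall = ln(72.8/65)/(2π×385×14.3) = 3.276×10^-6 K/W
R_vermiculite fill = ln(142.8/72.8)/(2π×0.0727×14.3) = 0.1031 K/W
R_total = 0.1039 K/W
Q = ΔT/R_total = 191/0.1039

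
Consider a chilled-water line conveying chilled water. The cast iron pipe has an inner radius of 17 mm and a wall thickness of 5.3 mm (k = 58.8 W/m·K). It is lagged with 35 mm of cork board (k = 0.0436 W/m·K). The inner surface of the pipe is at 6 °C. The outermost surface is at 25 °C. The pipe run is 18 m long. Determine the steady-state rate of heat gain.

For a radial system each layer contributes R = ln(r_out/r_in)/(2πkL); films add R = 1/(hA).
R_cast iron pipe wall = ln(22.3/17)/(2π×58.8×18) = 4.081×10^-5 K/W
R_cork board = ln(57.3/22.3)/(2π×0.0436×18) = 0.1914 K/W
R_total = 0.1914 K/W
Q = ΔT/R_total = 19/0.1914

Q ≈ 99.3 W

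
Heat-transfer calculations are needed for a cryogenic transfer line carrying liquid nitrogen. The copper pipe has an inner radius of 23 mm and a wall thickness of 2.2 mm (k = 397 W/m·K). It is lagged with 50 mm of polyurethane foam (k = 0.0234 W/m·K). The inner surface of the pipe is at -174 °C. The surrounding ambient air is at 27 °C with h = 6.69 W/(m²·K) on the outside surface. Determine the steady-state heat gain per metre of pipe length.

q′ ≈ 25.9 W/m

Per-layer cylindrical resistances, series-summed:
R_copper pipe wall = ln(25.2/23)/(2π×397×1) = 3.662×10^-5 K/W
R_polyurethane foam = ln(75.2/25.2)/(2π×0.0234×1) = 7.436 K/W
R_outer film = 1/(h_o·2πr_oL) = 1/(6.69×2π×0.0752×1) = 0.3164 K/W
R_total = 7.753 K/W
Q = ΔT/R_total = 201/7.753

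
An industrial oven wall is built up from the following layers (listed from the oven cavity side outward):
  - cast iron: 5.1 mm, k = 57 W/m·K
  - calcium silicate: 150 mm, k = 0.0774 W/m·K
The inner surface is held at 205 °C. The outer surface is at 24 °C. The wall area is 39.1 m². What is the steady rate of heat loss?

Thermal resistances in series:
R_cast iron = L/(kA) = 0.0051/(57×39.1) = 2.288×10^-6 K/W
R_calcium silicate = L/(kA) = 0.15/(0.0774×39.1) = 0.04956 K/W
R_total = 0.04957 K/W
Q = ΔT / R_total = 181 / 0.04957

Q ≈ 3650 W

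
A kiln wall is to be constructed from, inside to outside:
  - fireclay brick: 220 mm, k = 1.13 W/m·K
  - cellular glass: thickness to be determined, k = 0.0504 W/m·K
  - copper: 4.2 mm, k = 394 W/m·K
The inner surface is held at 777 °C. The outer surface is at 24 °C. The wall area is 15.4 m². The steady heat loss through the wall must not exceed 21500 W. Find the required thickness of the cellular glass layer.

L ≈ 17.4 mm

Thermal resistances in series:
R_fireclay brick = L/(kA) = 0.22/(1.13×15.4) = 0.01264 K/W
R_copper = L/(kA) = 0.0042/(394×15.4) = 6.922×10^-7 K/W
Sum of the known resistances R_other = 0.01264 K/W
Required total resistance R_tot = ΔT/Q_allow = 753/21500 = 0.03502 K/W
R_cellular glass = R_tot − R_other = 0.02238 K/W
L = R·k·A = 0.02238×0.0504×15.4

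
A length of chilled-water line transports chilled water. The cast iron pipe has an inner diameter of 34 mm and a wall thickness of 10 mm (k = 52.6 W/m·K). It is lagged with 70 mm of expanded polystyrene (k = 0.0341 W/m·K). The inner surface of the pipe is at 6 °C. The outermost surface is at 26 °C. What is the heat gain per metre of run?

q′ ≈ 3.35 W/m

For a radial system each layer contributes R = ln(r_out/r_in)/(2πkL); films add R = 1/(hA).
R_cast iron pipe wall = ln(27/17)/(2π×52.6×1) = 0.0014 K/W
R_expanded polystyrene = ln(97/27)/(2π×0.0341×1) = 5.969 K/W
R_total = 5.97 K/W
Q = ΔT/R_total = 20/5.97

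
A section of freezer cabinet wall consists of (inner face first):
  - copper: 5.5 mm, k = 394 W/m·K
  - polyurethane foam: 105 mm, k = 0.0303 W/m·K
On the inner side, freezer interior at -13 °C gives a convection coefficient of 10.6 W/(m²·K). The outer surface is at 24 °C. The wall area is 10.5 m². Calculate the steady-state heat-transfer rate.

Treating each layer as a thermal resistance in series:
R_inner film = 1/(h_i·A) = 1/(10.6×10.5) = 0.008985 K/W
R_copper = L/(kA) = 0.0055/(394×10.5) = 1.329×10^-6 K/W
R_polyurethane foam = L/(kA) = 0.105/(0.0303×10.5) = 0.33 K/W
R_total = 0.339 K/W
Q = ΔT / R_total = 37 / 0.339

Q ≈ 109 W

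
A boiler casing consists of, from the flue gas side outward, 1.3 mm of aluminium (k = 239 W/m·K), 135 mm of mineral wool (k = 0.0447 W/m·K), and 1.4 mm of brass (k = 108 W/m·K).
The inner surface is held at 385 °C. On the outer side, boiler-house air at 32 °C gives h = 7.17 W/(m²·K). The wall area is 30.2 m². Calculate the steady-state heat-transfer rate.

Using the resistance-network approach (series):
R_aluminium = L/(kA) = 0.0013/(239×30.2) = 1.801×10^-7 K/W
R_mineral wool = L/(kA) = 0.135/(0.0447×30.2) = 0.1 K/W
R_brass = L/(kA) = 0.0014/(108×30.2) = 4.292×10^-7 K/W
R_outer film = 1/(h_o·A) = 1/(7.17×30.2) = 0.004618 K/W
R_total = 0.1046 K/W
Q = ΔT / R_total = 353 / 0.1046

Q ≈ 3370 W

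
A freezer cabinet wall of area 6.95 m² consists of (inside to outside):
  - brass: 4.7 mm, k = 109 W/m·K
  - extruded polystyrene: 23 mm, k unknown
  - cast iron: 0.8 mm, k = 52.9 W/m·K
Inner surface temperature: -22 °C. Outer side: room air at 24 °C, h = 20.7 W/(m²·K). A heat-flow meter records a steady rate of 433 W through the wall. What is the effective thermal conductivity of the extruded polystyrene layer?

Series thermal resistances:
R_brass = L/(kA) = 0.0047/(109×6.95) = 6.204×10^-6 K/W
R_cast iron = L/(kA) = 0.0008/(52.9×6.95) = 2.176×10^-6 K/W
R_outer film = 1/(h_o·A) = 1/(20.7×6.95) = 0.006951 K/W
Sum of known resistances R_other = 0.006959 K/W
Total R = ΔT/Q = 46/433 = 0.1062 K/W
R_extruded polystyrene = R_total − R_other = 0.09928 K/W
k = L/(R·A) = 0.023/(0.09928×6.95)

k ≈ 0.0333 W/(m·K)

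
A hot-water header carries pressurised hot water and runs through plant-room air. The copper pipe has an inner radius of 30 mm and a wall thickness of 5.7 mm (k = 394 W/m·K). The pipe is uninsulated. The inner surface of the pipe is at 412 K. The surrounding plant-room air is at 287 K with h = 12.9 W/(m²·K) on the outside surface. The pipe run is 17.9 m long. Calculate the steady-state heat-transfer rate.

Q ≈ 6470 W

Cylindrical conduction, so R = ln(r₂/r₁)/(2πkL) per layer, in series:
R_copper pipe wall = ln(35.7/30)/(2π×394×17.9) = 3.926×10^-6 K/W
R_outer film = 1/(h_o·2πr_oL) = 1/(12.9×2π×0.0357×17.9) = 0.01931 K/W
R_total = 0.01931 K/W
Q = ΔT/R_total = 125/0.01931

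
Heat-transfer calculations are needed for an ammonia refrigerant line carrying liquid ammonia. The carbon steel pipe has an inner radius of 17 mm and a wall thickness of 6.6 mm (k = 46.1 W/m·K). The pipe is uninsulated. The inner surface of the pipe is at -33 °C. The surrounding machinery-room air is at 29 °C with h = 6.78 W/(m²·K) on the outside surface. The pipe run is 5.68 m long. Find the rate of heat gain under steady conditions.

Q ≈ 354 W

Radial resistances (cylindrical: R_cond = ln(r_o/r_i)/(2πkL), R_conv = 1/(h·2πrL)):
R_carbon steel pipe wall = ln(23.6/17)/(2π×46.1×5.68) = 1.994×10^-4 K/W
R_outer film = 1/(h_o·2πr_oL) = 1/(6.78×2π×0.0236×5.68) = 0.1751 K/W
R_total = 0.1753 K/W
Q = ΔT/R_total = 62/0.1753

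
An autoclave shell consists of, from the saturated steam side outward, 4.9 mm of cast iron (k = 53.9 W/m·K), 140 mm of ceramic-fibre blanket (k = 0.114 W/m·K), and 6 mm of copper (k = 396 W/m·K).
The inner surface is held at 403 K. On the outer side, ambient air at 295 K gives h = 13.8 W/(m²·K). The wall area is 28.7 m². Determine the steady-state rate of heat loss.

Q ≈ 2380 W

Treating each layer as a thermal resistance in series:
R_cast iron = L/(kA) = 0.0049/(53.9×28.7) = 3.168×10^-6 K/W
R_ceramic-fibre blanket = L/(kA) = 0.14/(0.114×28.7) = 0.04279 K/W
R_copper = L/(kA) = 0.006/(396×28.7) = 5.279×10^-7 K/W
R_outer film = 1/(h_o·A) = 1/(13.8×28.7) = 0.002525 K/W
R_total = 0.04532 K/W
Q = ΔT / R_total = 108 / 0.04532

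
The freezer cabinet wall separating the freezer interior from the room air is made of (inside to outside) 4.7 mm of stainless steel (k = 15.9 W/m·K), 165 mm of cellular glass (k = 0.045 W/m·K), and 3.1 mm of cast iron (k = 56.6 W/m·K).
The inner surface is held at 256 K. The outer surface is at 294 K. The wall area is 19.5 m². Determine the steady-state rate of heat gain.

Model the wall as resistances in series:
R_stainless steel = L/(kA) = 0.0047/(15.9×19.5) = 1.516×10^-5 K/W
R_cellular glass = L/(kA) = 0.165/(0.045×19.5) = 0.188 K/W
R_cast iron = L/(kA) = 0.0031/(56.6×19.5) = 2.809×10^-6 K/W
R_total = 0.1881 K/W
Q = ΔT / R_total = 38 / 0.1881

Q ≈ 202 W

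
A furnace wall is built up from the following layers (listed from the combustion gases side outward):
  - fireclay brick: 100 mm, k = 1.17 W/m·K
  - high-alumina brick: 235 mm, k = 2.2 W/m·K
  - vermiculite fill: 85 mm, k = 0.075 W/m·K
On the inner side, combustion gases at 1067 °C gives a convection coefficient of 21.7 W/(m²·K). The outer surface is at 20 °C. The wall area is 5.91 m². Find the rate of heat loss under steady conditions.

Q ≈ 4510 W

Thermal resistances in series:
R_inner film = 1/(h_i·A) = 1/(21.7×5.91) = 0.007797 K/W
R_fireclay brick = L/(kA) = 0.1/(1.17×5.91) = 0.01446 K/W
R_high-alumina brick = L/(kA) = 0.235/(2.2×5.91) = 0.01807 K/W
R_vermiculite fill = L/(kA) = 0.085/(0.075×5.91) = 0.1918 K/W
R_total = 0.2321 K/W
Q = ΔT / R_total = 1047 / 0.2321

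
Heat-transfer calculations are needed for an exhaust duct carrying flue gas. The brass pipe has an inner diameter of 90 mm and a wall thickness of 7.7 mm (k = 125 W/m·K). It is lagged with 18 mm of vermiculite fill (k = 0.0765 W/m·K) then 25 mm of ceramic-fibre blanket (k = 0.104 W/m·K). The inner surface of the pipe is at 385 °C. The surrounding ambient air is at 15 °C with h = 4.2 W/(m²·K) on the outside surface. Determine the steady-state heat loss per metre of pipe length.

q′ ≈ 252 W/m

Treating each annulus and film as a series resistance:
R_brass pipe wall = ln(52.7/45)/(2π×125×1) = 2.011×10^-4 K/W
R_vermiculite fill = ln(70.7/52.7)/(2π×0.0765×1) = 0.6113 K/W
R_ceramic-fibre blanket = ln(95.7/70.7)/(2π×0.104×1) = 0.4633 K/W
R_outer film = 1/(h_o·2πr_oL) = 1/(4.2×2π×0.0957×1) = 0.396 K/W
R_total = 1.471 K/W
Q = ΔT/R_total = 370/1.471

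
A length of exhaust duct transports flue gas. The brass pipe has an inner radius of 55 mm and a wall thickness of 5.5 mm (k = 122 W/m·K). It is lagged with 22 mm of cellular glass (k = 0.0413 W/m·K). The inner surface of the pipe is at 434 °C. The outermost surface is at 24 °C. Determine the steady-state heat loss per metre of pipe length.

For a radial system each layer contributes R = ln(r_out/r_in)/(2πkL); films add R = 1/(hA).
R_brass pipe wall = ln(60.5/55)/(2π×122×1) = 1.243×10^-4 K/W
R_cellular glass = ln(82.5/60.5)/(2π×0.0413×1) = 1.195 K/W
R_total = 1.195 K/W
Q = ΔT/R_total = 410/1.195

q′ ≈ 343 W/m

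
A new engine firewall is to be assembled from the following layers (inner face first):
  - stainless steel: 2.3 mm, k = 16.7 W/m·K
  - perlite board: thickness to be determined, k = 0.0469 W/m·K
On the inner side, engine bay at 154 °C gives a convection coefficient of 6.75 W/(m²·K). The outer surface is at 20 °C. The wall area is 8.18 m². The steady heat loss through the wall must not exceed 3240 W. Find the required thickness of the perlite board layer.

L ≈ 8.91 mm

Thermal resistances in series:
R_inner film = 1/(h_i·A) = 1/(6.75×8.18) = 0.01811 K/W
R_stainless steel = L/(kA) = 0.0023/(16.7×8.18) = 1.684×10^-5 K/W
Sum of the known resistances R_other = 0.01813 K/W
Required total resistance R_tot = ΔT/Q_allow = 134/3240 = 0.04136 K/W
R_perlite board = R_tot − R_other = 0.02323 K/W
L = R·k·A = 0.02323×0.0469×8.18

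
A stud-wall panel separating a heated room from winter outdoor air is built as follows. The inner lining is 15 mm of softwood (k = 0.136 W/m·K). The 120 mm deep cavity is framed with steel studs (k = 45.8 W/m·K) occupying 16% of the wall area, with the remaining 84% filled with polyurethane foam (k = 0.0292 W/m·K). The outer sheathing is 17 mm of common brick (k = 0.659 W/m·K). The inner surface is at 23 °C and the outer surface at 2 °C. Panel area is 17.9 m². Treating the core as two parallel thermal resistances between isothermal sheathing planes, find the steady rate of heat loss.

Q ≈ 2470 W

Sheathing layers in series; stud and cavity paths in parallel between them.
R_inner = 0.015/(0.136×17.9) = 0.006162 K/W
R_stud  = 0.12/(45.8×0.16×17.9) = 9.148×10^-4 K/W
R_cav   = 0.12/(0.0292×0.84×17.9) = 0.2733 K/W
1/R_core = 1/R_stud + 1/R_cav → R_core = 9.118×10^-4 K/W
R_outer = 0.017/(0.659×17.9) = 0.001441 K/W
R_total = 0.008515 K/W
Q = ΔT/R_total = 21/0.008515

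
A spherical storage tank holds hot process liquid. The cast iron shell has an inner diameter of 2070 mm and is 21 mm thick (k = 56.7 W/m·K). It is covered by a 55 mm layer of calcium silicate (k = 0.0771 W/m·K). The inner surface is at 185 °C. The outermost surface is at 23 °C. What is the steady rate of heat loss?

Spherical conduction: R = (1/r_in − 1/r_out)/(4πk) per layer; series-sum.
R_cast iron shell = (1/1.035 − 1/1.056)/(4π×56.7) = 2.697×10^-5 K/W
R_calcium silicate = (1/1.056 − 1/1.111)/(4π×0.0771) = 0.04839 K/W
R_total = 0.04841 K/W
Q = ΔT/R_total = 162/0.04841

Q ≈ 3350 W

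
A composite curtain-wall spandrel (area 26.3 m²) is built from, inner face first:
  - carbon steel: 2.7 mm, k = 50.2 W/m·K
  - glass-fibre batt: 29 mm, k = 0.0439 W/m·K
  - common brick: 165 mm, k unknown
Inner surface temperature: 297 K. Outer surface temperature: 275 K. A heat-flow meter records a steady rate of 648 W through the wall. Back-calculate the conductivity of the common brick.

Model the wall as resistances in series:
R_carbon steel = L/(kA) = 0.0027/(50.2×26.3) = 2.045×10^-6 K/W
R_glass-fibre batt = L/(kA) = 0.029/(0.0439×26.3) = 0.02512 K/W
Sum of known resistances R_other = 0.02512 K/W
Total R = ΔT/Q = 22/648 = 0.03395 K/W
R_common brick = R_total − R_other = 0.008831 K/W
k = L/(R·A) = 0.165/(0.008831×26.3)

k ≈ 0.71 W/(m·K)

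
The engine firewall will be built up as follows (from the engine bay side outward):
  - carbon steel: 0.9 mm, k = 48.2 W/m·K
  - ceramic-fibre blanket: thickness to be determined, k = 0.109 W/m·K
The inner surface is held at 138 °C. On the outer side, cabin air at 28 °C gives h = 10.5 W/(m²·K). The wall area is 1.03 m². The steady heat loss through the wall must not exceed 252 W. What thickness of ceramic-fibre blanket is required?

L ≈ 38.6 mm

Using the resistance-network approach (series):
R_carbon steel = L/(kA) = 0.0009/(48.2×1.03) = 1.813×10^-5 K/W
R_outer film = 1/(h_o·A) = 1/(10.5×1.03) = 0.09246 K/W
Sum of the known resistances R_other = 0.09248 K/W
Required total resistance R_tot = ΔT/Q_allow = 110/252 = 0.4365 K/W
R_ceramic-fibre blanket = R_tot − R_other = 0.344 K/W
L = R·k·A = 0.344×0.109×1.03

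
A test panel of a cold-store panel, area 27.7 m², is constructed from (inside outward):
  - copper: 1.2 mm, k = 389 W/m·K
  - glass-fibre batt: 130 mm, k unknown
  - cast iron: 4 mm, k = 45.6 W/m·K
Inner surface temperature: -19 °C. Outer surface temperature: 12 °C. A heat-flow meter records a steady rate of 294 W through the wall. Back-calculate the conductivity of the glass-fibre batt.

k ≈ 0.0445 W/(m·K)

Treating each layer as a thermal resistance in series:
R_copper = L/(kA) = 0.0012/(389×27.7) = 1.114×10^-7 K/W
R_cast iron = L/(kA) = 0.004/(45.6×27.7) = 3.167×10^-6 K/W
Sum of known resistances R_other = 3.278×10^-6 K/W
Total R = ΔT/Q = 31/294 = 0.1054 K/W
R_glass-fibre batt = R_total − R_other = 0.1054 K/W
k = L/(R·A) = 0.13/(0.1054×27.7)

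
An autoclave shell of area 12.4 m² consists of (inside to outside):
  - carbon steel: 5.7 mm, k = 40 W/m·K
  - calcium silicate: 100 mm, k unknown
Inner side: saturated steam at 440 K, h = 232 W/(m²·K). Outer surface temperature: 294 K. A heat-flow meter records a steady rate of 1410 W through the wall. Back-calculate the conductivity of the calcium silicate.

k ≈ 0.0782 W/(m·K)

Series thermal resistances:
R_inner film = 1/(h_i·A) = 1/(232×12.4) = 3.476×10^-4 K/W
R_carbon steel = L/(kA) = 0.0057/(40×12.4) = 1.149×10^-5 K/W
Sum of known resistances R_other = 3.591×10^-4 K/W
Total R = ΔT/Q = 146/1410 = 0.1035 K/W
R_calcium silicate = R_total − R_other = 0.1032 K/W
k = L/(R·A) = 0.1/(0.1032×12.4)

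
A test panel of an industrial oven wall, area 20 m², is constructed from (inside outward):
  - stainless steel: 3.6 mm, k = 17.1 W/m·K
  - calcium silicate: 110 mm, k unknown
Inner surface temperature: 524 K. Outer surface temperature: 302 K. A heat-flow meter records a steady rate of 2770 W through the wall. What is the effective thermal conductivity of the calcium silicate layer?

k ≈ 0.0686 W/(m·K)

Treating each layer as a thermal resistance in series:
R_stainless steel = L/(kA) = 0.0036/(17.1×20) = 1.053×10^-5 K/W
Sum of known resistances R_other = 1.053×10^-5 K/W
Total R = ΔT/Q = 222/2770 = 0.08014 K/W
R_calcium silicate = R_total − R_other = 0.08013 K/W
k = L/(R·A) = 0.11/(0.08013×20)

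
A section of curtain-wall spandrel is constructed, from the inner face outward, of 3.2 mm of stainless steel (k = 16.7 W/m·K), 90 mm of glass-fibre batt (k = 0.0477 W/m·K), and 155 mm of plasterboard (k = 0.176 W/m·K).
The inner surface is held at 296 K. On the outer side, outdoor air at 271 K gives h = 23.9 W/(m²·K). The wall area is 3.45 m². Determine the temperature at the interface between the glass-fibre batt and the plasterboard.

Using the resistance-network approach (series):
R_stainless steel = L/(kA) = 0.0032/(16.7×3.45) = 5.554×10^-5 K/W
R_glass-fibre batt = L/(kA) = 0.09/(0.0477×3.45) = 0.5469 K/W
R_plasterboard = L/(kA) = 0.155/(0.176×3.45) = 0.2553 K/W
R_outer film = 1/(h_o·A) = 1/(23.9×3.45) = 0.01213 K/W
R_total = 0.8143 K/W;  Q = ΔT/R_total = 25/0.8143 = 30.7 W
T_interface = T_inner − Q·ΣR(inner→interface) = 296 − 30.7×0.547

T ≈ 279 K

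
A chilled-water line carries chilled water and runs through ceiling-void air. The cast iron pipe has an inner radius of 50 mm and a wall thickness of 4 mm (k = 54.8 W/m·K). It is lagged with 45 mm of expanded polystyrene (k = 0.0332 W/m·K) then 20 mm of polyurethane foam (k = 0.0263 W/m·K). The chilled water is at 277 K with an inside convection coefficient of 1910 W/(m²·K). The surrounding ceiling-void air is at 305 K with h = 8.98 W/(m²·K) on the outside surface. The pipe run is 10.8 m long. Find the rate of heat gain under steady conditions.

Q ≈ 72.5 W

Cylindrical conduction, so R = ln(r₂/r₁)/(2πkL) per layer, in series:
R_inner film = 1/(h_i·2πr₁L) = 1/(1910×2π×0.05×10.8) = 1.543×10^-4 K/W
R_cast iron pipe wall = ln(54/50)/(2π×54.8×10.8) = 2.07×10^-5 K/W
R_expanded polystyrene = ln(99/54)/(2π×0.0332×10.8) = 0.269 K/W
R_polyurethane foam = ln(119/99)/(2π×0.0263×10.8) = 0.1031 K/W
R_outer film = 1/(h_o·2πr_oL) = 1/(8.98×2π×0.119×10.8) = 0.01379 K/W
R_total = 0.3861 K/W
Q = ΔT/R_total = 28/0.3861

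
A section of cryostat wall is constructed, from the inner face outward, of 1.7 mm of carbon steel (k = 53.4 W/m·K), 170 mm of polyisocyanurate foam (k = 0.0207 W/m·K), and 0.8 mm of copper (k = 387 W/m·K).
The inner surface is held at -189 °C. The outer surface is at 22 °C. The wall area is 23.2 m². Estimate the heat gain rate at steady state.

Series thermal resistances:
R_carbon steel = L/(kA) = 0.0017/(53.4×23.2) = 1.372×10^-6 K/W
R_polyisocyanurate foam = L/(kA) = 0.17/(0.0207×23.2) = 0.354 K/W
R_copper = L/(kA) = 0.0008/(387×23.2) = 8.91×10^-8 K/W
R_total = 0.354 K/W
Q = ΔT / R_total = 211 / 0.354

Q ≈ 596 W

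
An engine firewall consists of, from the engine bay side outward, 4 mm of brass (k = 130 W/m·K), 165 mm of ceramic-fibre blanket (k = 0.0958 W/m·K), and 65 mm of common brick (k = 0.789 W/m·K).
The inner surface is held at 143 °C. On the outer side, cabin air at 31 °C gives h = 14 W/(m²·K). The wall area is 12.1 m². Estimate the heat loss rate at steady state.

Treating each layer as a thermal resistance in series:
R_brass = L/(kA) = 0.004/(130×12.1) = 2.543×10^-6 K/W
R_ceramic-fibre blanket = L/(kA) = 0.165/(0.0958×12.1) = 0.1423 K/W
R_common brick = L/(kA) = 0.065/(0.789×12.1) = 0.006808 K/W
R_outer film = 1/(h_o·A) = 1/(14×12.1) = 0.005903 K/W
R_total = 0.1551 K/W
Q = ΔT / R_total = 112 / 0.1551

Q ≈ 722 W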